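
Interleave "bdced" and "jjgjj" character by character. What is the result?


Interleaving "bdced" and "jjgjj":
  Position 0: 'b' from first, 'j' from second => "bj"
  Position 1: 'd' from first, 'j' from second => "dj"
  Position 2: 'c' from first, 'g' from second => "cg"
  Position 3: 'e' from first, 'j' from second => "ej"
  Position 4: 'd' from first, 'j' from second => "dj"
Result: bjdjcgejdj

bjdjcgejdj


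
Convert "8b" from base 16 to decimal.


Input: "8b" in base 16
Positional expansion:
  Digit '8' (value 8) x 16^1 = 128
  Digit 'b' (value 11) x 16^0 = 11
Sum = 139

139


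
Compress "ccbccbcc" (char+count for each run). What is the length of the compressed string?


Input: ccbccbcc
Runs:
  'c' x 2 => "c2"
  'b' x 1 => "b1"
  'c' x 2 => "c2"
  'b' x 1 => "b1"
  'c' x 2 => "c2"
Compressed: "c2b1c2b1c2"
Compressed length: 10

10


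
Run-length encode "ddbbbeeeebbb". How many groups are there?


Input: ddbbbeeeebbb
Scanning for consecutive runs:
  Group 1: 'd' x 2 (positions 0-1)
  Group 2: 'b' x 3 (positions 2-4)
  Group 3: 'e' x 4 (positions 5-8)
  Group 4: 'b' x 3 (positions 9-11)
Total groups: 4

4


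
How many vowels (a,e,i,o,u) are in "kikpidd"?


Input: kikpidd
Checking each character:
  'k' at position 0: consonant
  'i' at position 1: vowel (running total: 1)
  'k' at position 2: consonant
  'p' at position 3: consonant
  'i' at position 4: vowel (running total: 2)
  'd' at position 5: consonant
  'd' at position 6: consonant
Total vowels: 2

2


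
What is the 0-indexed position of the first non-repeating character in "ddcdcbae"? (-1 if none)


Input: ddcdcbae
Character frequencies:
  'a': 1
  'b': 1
  'c': 2
  'd': 3
  'e': 1
Scanning left to right for freq == 1:
  Position 0 ('d'): freq=3, skip
  Position 1 ('d'): freq=3, skip
  Position 2 ('c'): freq=2, skip
  Position 3 ('d'): freq=3, skip
  Position 4 ('c'): freq=2, skip
  Position 5 ('b'): unique! => answer = 5

5


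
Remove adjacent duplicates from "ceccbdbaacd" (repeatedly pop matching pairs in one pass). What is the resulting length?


Input: ceccbdbaacd
Stack-based adjacent duplicate removal:
  Read 'c': push. Stack: c
  Read 'e': push. Stack: ce
  Read 'c': push. Stack: cec
  Read 'c': matches stack top 'c' => pop. Stack: ce
  Read 'b': push. Stack: ceb
  Read 'd': push. Stack: cebd
  Read 'b': push. Stack: cebdb
  Read 'a': push. Stack: cebdba
  Read 'a': matches stack top 'a' => pop. Stack: cebdb
  Read 'c': push. Stack: cebdbc
  Read 'd': push. Stack: cebdbcd
Final stack: "cebdbcd" (length 7)

7


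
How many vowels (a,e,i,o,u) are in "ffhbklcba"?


Input: ffhbklcba
Checking each character:
  'f' at position 0: consonant
  'f' at position 1: consonant
  'h' at position 2: consonant
  'b' at position 3: consonant
  'k' at position 4: consonant
  'l' at position 5: consonant
  'c' at position 6: consonant
  'b' at position 7: consonant
  'a' at position 8: vowel (running total: 1)
Total vowels: 1

1


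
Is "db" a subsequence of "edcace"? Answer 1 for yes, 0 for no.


Check if "db" is a subsequence of "edcace"
Greedy scan:
  Position 0 ('e'): no match needed
  Position 1 ('d'): matches sub[0] = 'd'
  Position 2 ('c'): no match needed
  Position 3 ('a'): no match needed
  Position 4 ('c'): no match needed
  Position 5 ('e'): no match needed
Only matched 1/2 characters => not a subsequence

0


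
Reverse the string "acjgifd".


Input: acjgifd
Reading characters right to left:
  Position 6: 'd'
  Position 5: 'f'
  Position 4: 'i'
  Position 3: 'g'
  Position 2: 'j'
  Position 1: 'c'
  Position 0: 'a'
Reversed: dfigjca

dfigjca


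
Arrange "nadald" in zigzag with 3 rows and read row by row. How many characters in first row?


Zigzag "nadald" into 3 rows:
Placing characters:
  'n' => row 0
  'a' => row 1
  'd' => row 2
  'a' => row 1
  'l' => row 0
  'd' => row 1
Rows:
  Row 0: "nl"
  Row 1: "aad"
  Row 2: "d"
First row length: 2

2


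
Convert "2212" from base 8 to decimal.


Input: "2212" in base 8
Positional expansion:
  Digit '2' (value 2) x 8^3 = 1024
  Digit '2' (value 2) x 8^2 = 128
  Digit '1' (value 1) x 8^1 = 8
  Digit '2' (value 2) x 8^0 = 2
Sum = 1162

1162


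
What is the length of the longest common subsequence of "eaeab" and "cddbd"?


LCS of "eaeab" and "cddbd"
DP table:
           c    d    d    b    d
      0    0    0    0    0    0
  e   0    0    0    0    0    0
  a   0    0    0    0    0    0
  e   0    0    0    0    0    0
  a   0    0    0    0    0    0
  b   0    0    0    0    1    1
LCS length = dp[5][5] = 1

1


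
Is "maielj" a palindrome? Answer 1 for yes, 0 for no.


Input: maielj
Reversed: jleiam
  Compare pos 0 ('m') with pos 5 ('j'): MISMATCH
  Compare pos 1 ('a') with pos 4 ('l'): MISMATCH
  Compare pos 2 ('i') with pos 3 ('e'): MISMATCH
Result: not a palindrome

0


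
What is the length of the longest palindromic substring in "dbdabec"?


Input: "dbdabec"
Checking substrings for palindromes:
  [0:3] "dbd" (len 3) => palindrome
Longest palindromic substring: "dbd" with length 3

3


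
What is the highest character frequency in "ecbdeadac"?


Input: ecbdeadac
Character counts:
  'a': 2
  'b': 1
  'c': 2
  'd': 2
  'e': 2
Maximum frequency: 2

2


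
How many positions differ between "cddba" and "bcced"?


Comparing "cddba" and "bcced" position by position:
  Position 0: 'c' vs 'b' => DIFFER
  Position 1: 'd' vs 'c' => DIFFER
  Position 2: 'd' vs 'c' => DIFFER
  Position 3: 'b' vs 'e' => DIFFER
  Position 4: 'a' vs 'd' => DIFFER
Positions that differ: 5

5


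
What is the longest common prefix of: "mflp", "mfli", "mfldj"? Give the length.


Words: mflp, mfli, mfldj
  Position 0: all 'm' => match
  Position 1: all 'f' => match
  Position 2: all 'l' => match
  Position 3: ('p', 'i', 'd') => mismatch, stop
LCP = "mfl" (length 3)

3


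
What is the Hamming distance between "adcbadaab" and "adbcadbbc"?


Comparing "adcbadaab" and "adbcadbbc" position by position:
  Position 0: 'a' vs 'a' => same
  Position 1: 'd' vs 'd' => same
  Position 2: 'c' vs 'b' => differ
  Position 3: 'b' vs 'c' => differ
  Position 4: 'a' vs 'a' => same
  Position 5: 'd' vs 'd' => same
  Position 6: 'a' vs 'b' => differ
  Position 7: 'a' vs 'b' => differ
  Position 8: 'b' vs 'c' => differ
Total differences (Hamming distance): 5

5


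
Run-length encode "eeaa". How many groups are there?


Input: eeaa
Scanning for consecutive runs:
  Group 1: 'e' x 2 (positions 0-1)
  Group 2: 'a' x 2 (positions 2-3)
Total groups: 2

2


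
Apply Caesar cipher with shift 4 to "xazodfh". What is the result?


Caesar cipher: shift "xazodfh" by 4
  'x' (pos 23) + 4 = pos 1 = 'b'
  'a' (pos 0) + 4 = pos 4 = 'e'
  'z' (pos 25) + 4 = pos 3 = 'd'
  'o' (pos 14) + 4 = pos 18 = 's'
  'd' (pos 3) + 4 = pos 7 = 'h'
  'f' (pos 5) + 4 = pos 9 = 'j'
  'h' (pos 7) + 4 = pos 11 = 'l'
Result: bedshjl

bedshjl


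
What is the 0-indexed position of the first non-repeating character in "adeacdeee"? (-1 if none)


Input: adeacdeee
Character frequencies:
  'a': 2
  'c': 1
  'd': 2
  'e': 4
Scanning left to right for freq == 1:
  Position 0 ('a'): freq=2, skip
  Position 1 ('d'): freq=2, skip
  Position 2 ('e'): freq=4, skip
  Position 3 ('a'): freq=2, skip
  Position 4 ('c'): unique! => answer = 4

4


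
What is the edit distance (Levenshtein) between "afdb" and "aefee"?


Computing edit distance: "afdb" -> "aefee"
DP table:
           a    e    f    e    e
      0    1    2    3    4    5
  a   1    0    1    2    3    4
  f   2    1    1    1    2    3
  d   3    2    2    2    2    3
  b   4    3    3    3    3    3
Edit distance = dp[4][5] = 3

3


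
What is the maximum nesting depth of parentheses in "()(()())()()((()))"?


Input: "()(()())()()((()))"
Tracking depth:
  Position 0 '(': depth becomes 1
  Position 1 ')': depth becomes 0
  Position 2 '(': depth becomes 1
  Position 3 '(': depth becomes 2
  Position 4 ')': depth becomes 1
  Position 5 '(': depth becomes 2
  Position 6 ')': depth becomes 1
  Position 7 ')': depth becomes 0
  Position 8 '(': depth becomes 1
  Position 9 ')': depth becomes 0
  Position 10 '(': depth becomes 1
  Position 11 ')': depth becomes 0
  Position 12 '(': depth becomes 1
  Position 13 '(': depth becomes 2
  Position 14 '(': depth becomes 3
  Position 15 ')': depth becomes 2
  Position 16 ')': depth becomes 1
  Position 17 ')': depth becomes 0
Maximum depth reached: 3

3


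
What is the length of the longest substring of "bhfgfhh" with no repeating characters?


Input: "bhfgfhh"
Sliding window (track last position of each char):
  Position 0 ('b'): window [0,0] length 1 -- new best
  Position 1 ('h'): window [0,1] length 2 -- new best
  Position 2 ('f'): window [0,2] length 3 -- new best
  Position 3 ('g'): window [0,3] length 4 -- new best
  Position 4 ('f'): repeat (last at 2), move window start to 3
  Position 4 ('f'): window [3,4] length 2
  Position 5 ('h'): window [3,5] length 3
  Position 6 ('h'): repeat (last at 5), move window start to 6
  Position 6 ('h'): window [6,6] length 1
Longest substring with no repeats: "bhfg" with length 4

4


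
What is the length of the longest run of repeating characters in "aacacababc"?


Input: "aacacababc"
Scanning for longest run:
  Position 1 ('a'): continues run of 'a', length=2
  Position 2 ('c'): new char, reset run to 1
  Position 3 ('a'): new char, reset run to 1
  Position 4 ('c'): new char, reset run to 1
  Position 5 ('a'): new char, reset run to 1
  Position 6 ('b'): new char, reset run to 1
  Position 7 ('a'): new char, reset run to 1
  Position 8 ('b'): new char, reset run to 1
  Position 9 ('c'): new char, reset run to 1
Longest run: 'a' with length 2

2


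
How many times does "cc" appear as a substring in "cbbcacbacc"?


Searching for "cc" in "cbbcacbacc"
Scanning each position:
  Position 0: "cb" => no
  Position 1: "bb" => no
  Position 2: "bc" => no
  Position 3: "ca" => no
  Position 4: "ac" => no
  Position 5: "cb" => no
  Position 6: "ba" => no
  Position 7: "ac" => no
  Position 8: "cc" => MATCH
Total occurrences: 1

1


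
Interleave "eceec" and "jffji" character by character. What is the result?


Interleaving "eceec" and "jffji":
  Position 0: 'e' from first, 'j' from second => "ej"
  Position 1: 'c' from first, 'f' from second => "cf"
  Position 2: 'e' from first, 'f' from second => "ef"
  Position 3: 'e' from first, 'j' from second => "ej"
  Position 4: 'c' from first, 'i' from second => "ci"
Result: ejcfefejci

ejcfefejci


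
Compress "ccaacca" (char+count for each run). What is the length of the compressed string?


Input: ccaacca
Runs:
  'c' x 2 => "c2"
  'a' x 2 => "a2"
  'c' x 2 => "c2"
  'a' x 1 => "a1"
Compressed: "c2a2c2a1"
Compressed length: 8

8


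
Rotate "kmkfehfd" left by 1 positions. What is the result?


Input: "kmkfehfd", rotate left by 1
First 1 characters: "k"
Remaining characters: "mkfehfd"
Concatenate remaining + first: "mkfehfd" + "k" = "mkfehfdk"

mkfehfdk


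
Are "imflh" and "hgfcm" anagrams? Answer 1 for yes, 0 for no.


Strings: "imflh", "hgfcm"
Sorted first:  fhilm
Sorted second: cfghm
Differ at position 0: 'f' vs 'c' => not anagrams

0


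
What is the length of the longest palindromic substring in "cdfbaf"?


Input: "cdfbaf"
Checking substrings for palindromes:
  No multi-char palindromic substrings found
Longest palindromic substring: "c" with length 1

1


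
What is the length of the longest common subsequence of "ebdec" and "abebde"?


LCS of "ebdec" and "abebde"
DP table:
           a    b    e    b    d    e
      0    0    0    0    0    0    0
  e   0    0    0    1    1    1    1
  b   0    0    1    1    2    2    2
  d   0    0    1    1    2    3    3
  e   0    0    1    2    2    3    4
  c   0    0    1    2    2    3    4
LCS length = dp[5][6] = 4

4


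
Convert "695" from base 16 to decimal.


Input: "695" in base 16
Positional expansion:
  Digit '6' (value 6) x 16^2 = 1536
  Digit '9' (value 9) x 16^1 = 144
  Digit '5' (value 5) x 16^0 = 5
Sum = 1685

1685


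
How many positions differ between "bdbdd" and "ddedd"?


Comparing "bdbdd" and "ddedd" position by position:
  Position 0: 'b' vs 'd' => DIFFER
  Position 1: 'd' vs 'd' => same
  Position 2: 'b' vs 'e' => DIFFER
  Position 3: 'd' vs 'd' => same
  Position 4: 'd' vs 'd' => same
Positions that differ: 2

2


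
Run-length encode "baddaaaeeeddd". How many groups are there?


Input: baddaaaeeeddd
Scanning for consecutive runs:
  Group 1: 'b' x 1 (positions 0-0)
  Group 2: 'a' x 1 (positions 1-1)
  Group 3: 'd' x 2 (positions 2-3)
  Group 4: 'a' x 3 (positions 4-6)
  Group 5: 'e' x 3 (positions 7-9)
  Group 6: 'd' x 3 (positions 10-12)
Total groups: 6

6


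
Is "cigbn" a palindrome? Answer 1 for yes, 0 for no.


Input: cigbn
Reversed: nbgic
  Compare pos 0 ('c') with pos 4 ('n'): MISMATCH
  Compare pos 1 ('i') with pos 3 ('b'): MISMATCH
Result: not a palindrome

0


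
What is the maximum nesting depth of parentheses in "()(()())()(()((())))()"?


Input: "()(()())()(()((())))()"
Tracking depth:
  Position 0 '(': depth becomes 1
  Position 1 ')': depth becomes 0
  Position 2 '(': depth becomes 1
  Position 3 '(': depth becomes 2
  Position 4 ')': depth becomes 1
  Position 5 '(': depth becomes 2
  Position 6 ')': depth becomes 1
  Position 7 ')': depth becomes 0
  Position 8 '(': depth becomes 1
  Position 9 ')': depth becomes 0
  Position 10 '(': depth becomes 1
  Position 11 '(': depth becomes 2
  Position 12 ')': depth becomes 1
  Position 13 '(': depth becomes 2
  Position 14 '(': depth becomes 3
  Position 15 '(': depth becomes 4
  Position 16 ')': depth becomes 3
  Position 17 ')': depth becomes 2
  Position 18 ')': depth becomes 1
  Position 19 ')': depth becomes 0
  Position 20 '(': depth becomes 1
  Position 21 ')': depth becomes 0
Maximum depth reached: 4

4


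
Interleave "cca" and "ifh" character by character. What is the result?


Interleaving "cca" and "ifh":
  Position 0: 'c' from first, 'i' from second => "ci"
  Position 1: 'c' from first, 'f' from second => "cf"
  Position 2: 'a' from first, 'h' from second => "ah"
Result: cicfah

cicfah


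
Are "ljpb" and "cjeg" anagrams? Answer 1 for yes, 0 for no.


Strings: "ljpb", "cjeg"
Sorted first:  bjlp
Sorted second: cegj
Differ at position 0: 'b' vs 'c' => not anagrams

0


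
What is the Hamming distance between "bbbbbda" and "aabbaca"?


Comparing "bbbbbda" and "aabbaca" position by position:
  Position 0: 'b' vs 'a' => differ
  Position 1: 'b' vs 'a' => differ
  Position 2: 'b' vs 'b' => same
  Position 3: 'b' vs 'b' => same
  Position 4: 'b' vs 'a' => differ
  Position 5: 'd' vs 'c' => differ
  Position 6: 'a' vs 'a' => same
Total differences (Hamming distance): 4

4


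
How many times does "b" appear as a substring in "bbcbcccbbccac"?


Searching for "b" in "bbcbcccbbccac"
Scanning each position:
  Position 0: "b" => MATCH
  Position 1: "b" => MATCH
  Position 2: "c" => no
  Position 3: "b" => MATCH
  Position 4: "c" => no
  Position 5: "c" => no
  Position 6: "c" => no
  Position 7: "b" => MATCH
  Position 8: "b" => MATCH
  Position 9: "c" => no
  Position 10: "c" => no
  Position 11: "a" => no
  Position 12: "c" => no
Total occurrences: 5

5


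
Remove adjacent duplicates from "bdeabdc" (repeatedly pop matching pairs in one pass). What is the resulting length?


Input: bdeabdc
Stack-based adjacent duplicate removal:
  Read 'b': push. Stack: b
  Read 'd': push. Stack: bd
  Read 'e': push. Stack: bde
  Read 'a': push. Stack: bdea
  Read 'b': push. Stack: bdeab
  Read 'd': push. Stack: bdeabd
  Read 'c': push. Stack: bdeabdc
Final stack: "bdeabdc" (length 7)

7


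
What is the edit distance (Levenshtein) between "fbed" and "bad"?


Computing edit distance: "fbed" -> "bad"
DP table:
           b    a    d
      0    1    2    3
  f   1    1    2    3
  b   2    1    2    3
  e   3    2    2    3
  d   4    3    3    2
Edit distance = dp[4][3] = 2

2


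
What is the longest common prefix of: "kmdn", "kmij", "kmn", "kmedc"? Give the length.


Words: kmdn, kmij, kmn, kmedc
  Position 0: all 'k' => match
  Position 1: all 'm' => match
  Position 2: ('d', 'i', 'n', 'e') => mismatch, stop
LCP = "km" (length 2)

2


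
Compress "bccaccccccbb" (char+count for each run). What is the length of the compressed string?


Input: bccaccccccbb
Runs:
  'b' x 1 => "b1"
  'c' x 2 => "c2"
  'a' x 1 => "a1"
  'c' x 6 => "c6"
  'b' x 2 => "b2"
Compressed: "b1c2a1c6b2"
Compressed length: 10

10


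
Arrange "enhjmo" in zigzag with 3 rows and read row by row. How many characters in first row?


Zigzag "enhjmo" into 3 rows:
Placing characters:
  'e' => row 0
  'n' => row 1
  'h' => row 2
  'j' => row 1
  'm' => row 0
  'o' => row 1
Rows:
  Row 0: "em"
  Row 1: "njo"
  Row 2: "h"
First row length: 2

2


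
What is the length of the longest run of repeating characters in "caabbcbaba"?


Input: "caabbcbaba"
Scanning for longest run:
  Position 1 ('a'): new char, reset run to 1
  Position 2 ('a'): continues run of 'a', length=2
  Position 3 ('b'): new char, reset run to 1
  Position 4 ('b'): continues run of 'b', length=2
  Position 5 ('c'): new char, reset run to 1
  Position 6 ('b'): new char, reset run to 1
  Position 7 ('a'): new char, reset run to 1
  Position 8 ('b'): new char, reset run to 1
  Position 9 ('a'): new char, reset run to 1
Longest run: 'a' with length 2

2


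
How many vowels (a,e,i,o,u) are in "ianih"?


Input: ianih
Checking each character:
  'i' at position 0: vowel (running total: 1)
  'a' at position 1: vowel (running total: 2)
  'n' at position 2: consonant
  'i' at position 3: vowel (running total: 3)
  'h' at position 4: consonant
Total vowels: 3

3


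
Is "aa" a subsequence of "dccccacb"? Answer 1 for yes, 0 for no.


Check if "aa" is a subsequence of "dccccacb"
Greedy scan:
  Position 0 ('d'): no match needed
  Position 1 ('c'): no match needed
  Position 2 ('c'): no match needed
  Position 3 ('c'): no match needed
  Position 4 ('c'): no match needed
  Position 5 ('a'): matches sub[0] = 'a'
  Position 6 ('c'): no match needed
  Position 7 ('b'): no match needed
Only matched 1/2 characters => not a subsequence

0


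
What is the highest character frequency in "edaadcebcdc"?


Input: edaadcebcdc
Character counts:
  'a': 2
  'b': 1
  'c': 3
  'd': 3
  'e': 2
Maximum frequency: 3

3


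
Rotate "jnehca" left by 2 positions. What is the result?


Input: "jnehca", rotate left by 2
First 2 characters: "jn"
Remaining characters: "ehca"
Concatenate remaining + first: "ehca" + "jn" = "ehcajn"

ehcajn


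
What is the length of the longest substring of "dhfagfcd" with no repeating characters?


Input: "dhfagfcd"
Sliding window (track last position of each char):
  Position 0 ('d'): window [0,0] length 1 -- new best
  Position 1 ('h'): window [0,1] length 2 -- new best
  Position 2 ('f'): window [0,2] length 3 -- new best
  Position 3 ('a'): window [0,3] length 4 -- new best
  Position 4 ('g'): window [0,4] length 5 -- new best
  Position 5 ('f'): repeat (last at 2), move window start to 3
  Position 5 ('f'): window [3,5] length 3
  Position 6 ('c'): window [3,6] length 4
  Position 7 ('d'): window [3,7] length 5
Longest substring with no repeats: "dhfag" with length 5

5


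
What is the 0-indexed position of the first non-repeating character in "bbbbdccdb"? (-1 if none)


Input: bbbbdccdb
Character frequencies:
  'b': 5
  'c': 2
  'd': 2
Scanning left to right for freq == 1:
  Position 0 ('b'): freq=5, skip
  Position 1 ('b'): freq=5, skip
  Position 2 ('b'): freq=5, skip
  Position 3 ('b'): freq=5, skip
  Position 4 ('d'): freq=2, skip
  Position 5 ('c'): freq=2, skip
  Position 6 ('c'): freq=2, skip
  Position 7 ('d'): freq=2, skip
  Position 8 ('b'): freq=5, skip
  No unique character found => answer = -1

-1


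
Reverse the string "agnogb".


Input: agnogb
Reading characters right to left:
  Position 5: 'b'
  Position 4: 'g'
  Position 3: 'o'
  Position 2: 'n'
  Position 1: 'g'
  Position 0: 'a'
Reversed: bgonga

bgonga


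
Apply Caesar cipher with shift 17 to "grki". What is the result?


Caesar cipher: shift "grki" by 17
  'g' (pos 6) + 17 = pos 23 = 'x'
  'r' (pos 17) + 17 = pos 8 = 'i'
  'k' (pos 10) + 17 = pos 1 = 'b'
  'i' (pos 8) + 17 = pos 25 = 'z'
Result: xibz

xibz


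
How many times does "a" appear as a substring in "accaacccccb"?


Searching for "a" in "accaacccccb"
Scanning each position:
  Position 0: "a" => MATCH
  Position 1: "c" => no
  Position 2: "c" => no
  Position 3: "a" => MATCH
  Position 4: "a" => MATCH
  Position 5: "c" => no
  Position 6: "c" => no
  Position 7: "c" => no
  Position 8: "c" => no
  Position 9: "c" => no
  Position 10: "b" => no
Total occurrences: 3

3


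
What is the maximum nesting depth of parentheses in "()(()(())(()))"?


Input: "()(()(())(()))"
Tracking depth:
  Position 0 '(': depth becomes 1
  Position 1 ')': depth becomes 0
  Position 2 '(': depth becomes 1
  Position 3 '(': depth becomes 2
  Position 4 ')': depth becomes 1
  Position 5 '(': depth becomes 2
  Position 6 '(': depth becomes 3
  Position 7 ')': depth becomes 2
  Position 8 ')': depth becomes 1
  Position 9 '(': depth becomes 2
  Position 10 '(': depth becomes 3
  Position 11 ')': depth becomes 2
  Position 12 ')': depth becomes 1
  Position 13 ')': depth becomes 0
Maximum depth reached: 3

3


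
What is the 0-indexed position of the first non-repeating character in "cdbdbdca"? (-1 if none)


Input: cdbdbdca
Character frequencies:
  'a': 1
  'b': 2
  'c': 2
  'd': 3
Scanning left to right for freq == 1:
  Position 0 ('c'): freq=2, skip
  Position 1 ('d'): freq=3, skip
  Position 2 ('b'): freq=2, skip
  Position 3 ('d'): freq=3, skip
  Position 4 ('b'): freq=2, skip
  Position 5 ('d'): freq=3, skip
  Position 6 ('c'): freq=2, skip
  Position 7 ('a'): unique! => answer = 7

7


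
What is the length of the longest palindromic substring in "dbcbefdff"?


Input: "dbcbefdff"
Checking substrings for palindromes:
  [1:4] "bcb" (len 3) => palindrome
  [5:8] "fdf" (len 3) => palindrome
  [7:9] "ff" (len 2) => palindrome
Longest palindromic substring: "bcb" with length 3

3


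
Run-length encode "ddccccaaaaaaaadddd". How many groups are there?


Input: ddccccaaaaaaaadddd
Scanning for consecutive runs:
  Group 1: 'd' x 2 (positions 0-1)
  Group 2: 'c' x 4 (positions 2-5)
  Group 3: 'a' x 8 (positions 6-13)
  Group 4: 'd' x 4 (positions 14-17)
Total groups: 4

4


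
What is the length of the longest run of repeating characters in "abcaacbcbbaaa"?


Input: "abcaacbcbbaaa"
Scanning for longest run:
  Position 1 ('b'): new char, reset run to 1
  Position 2 ('c'): new char, reset run to 1
  Position 3 ('a'): new char, reset run to 1
  Position 4 ('a'): continues run of 'a', length=2
  Position 5 ('c'): new char, reset run to 1
  Position 6 ('b'): new char, reset run to 1
  Position 7 ('c'): new char, reset run to 1
  Position 8 ('b'): new char, reset run to 1
  Position 9 ('b'): continues run of 'b', length=2
  Position 10 ('a'): new char, reset run to 1
  Position 11 ('a'): continues run of 'a', length=2
  Position 12 ('a'): continues run of 'a', length=3
Longest run: 'a' with length 3

3


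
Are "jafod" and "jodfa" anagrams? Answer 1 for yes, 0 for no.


Strings: "jafod", "jodfa"
Sorted first:  adfjo
Sorted second: adfjo
Sorted forms match => anagrams

1


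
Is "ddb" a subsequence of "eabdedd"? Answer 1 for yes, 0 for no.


Check if "ddb" is a subsequence of "eabdedd"
Greedy scan:
  Position 0 ('e'): no match needed
  Position 1 ('a'): no match needed
  Position 2 ('b'): no match needed
  Position 3 ('d'): matches sub[0] = 'd'
  Position 4 ('e'): no match needed
  Position 5 ('d'): matches sub[1] = 'd'
  Position 6 ('d'): no match needed
Only matched 2/3 characters => not a subsequence

0


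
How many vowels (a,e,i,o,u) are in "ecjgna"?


Input: ecjgna
Checking each character:
  'e' at position 0: vowel (running total: 1)
  'c' at position 1: consonant
  'j' at position 2: consonant
  'g' at position 3: consonant
  'n' at position 4: consonant
  'a' at position 5: vowel (running total: 2)
Total vowels: 2

2


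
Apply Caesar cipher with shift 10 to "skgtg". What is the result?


Caesar cipher: shift "skgtg" by 10
  's' (pos 18) + 10 = pos 2 = 'c'
  'k' (pos 10) + 10 = pos 20 = 'u'
  'g' (pos 6) + 10 = pos 16 = 'q'
  't' (pos 19) + 10 = pos 3 = 'd'
  'g' (pos 6) + 10 = pos 16 = 'q'
Result: cuqdq

cuqdq


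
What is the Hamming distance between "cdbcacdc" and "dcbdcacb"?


Comparing "cdbcacdc" and "dcbdcacb" position by position:
  Position 0: 'c' vs 'd' => differ
  Position 1: 'd' vs 'c' => differ
  Position 2: 'b' vs 'b' => same
  Position 3: 'c' vs 'd' => differ
  Position 4: 'a' vs 'c' => differ
  Position 5: 'c' vs 'a' => differ
  Position 6: 'd' vs 'c' => differ
  Position 7: 'c' vs 'b' => differ
Total differences (Hamming distance): 7

7


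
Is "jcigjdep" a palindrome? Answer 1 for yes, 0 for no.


Input: jcigjdep
Reversed: pedjgicj
  Compare pos 0 ('j') with pos 7 ('p'): MISMATCH
  Compare pos 1 ('c') with pos 6 ('e'): MISMATCH
  Compare pos 2 ('i') with pos 5 ('d'): MISMATCH
  Compare pos 3 ('g') with pos 4 ('j'): MISMATCH
Result: not a palindrome

0


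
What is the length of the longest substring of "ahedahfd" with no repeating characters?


Input: "ahedahfd"
Sliding window (track last position of each char):
  Position 0 ('a'): window [0,0] length 1 -- new best
  Position 1 ('h'): window [0,1] length 2 -- new best
  Position 2 ('e'): window [0,2] length 3 -- new best
  Position 3 ('d'): window [0,3] length 4 -- new best
  Position 4 ('a'): repeat (last at 0), move window start to 1
  Position 4 ('a'): window [1,4] length 4
  Position 5 ('h'): repeat (last at 1), move window start to 2
  Position 5 ('h'): window [2,5] length 4
  Position 6 ('f'): window [2,6] length 5 -- new best
  Position 7 ('d'): repeat (last at 3), move window start to 4
  Position 7 ('d'): window [4,7] length 4
Longest substring with no repeats: "edahf" with length 5

5


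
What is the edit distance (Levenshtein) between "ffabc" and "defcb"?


Computing edit distance: "ffabc" -> "defcb"
DP table:
           d    e    f    c    b
      0    1    2    3    4    5
  f   1    1    2    2    3    4
  f   2    2    2    2    3    4
  a   3    3    3    3    3    4
  b   4    4    4    4    4    3
  c   5    5    5    5    4    4
Edit distance = dp[5][5] = 4

4


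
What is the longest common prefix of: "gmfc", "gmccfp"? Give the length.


Words: gmfc, gmccfp
  Position 0: all 'g' => match
  Position 1: all 'm' => match
  Position 2: ('f', 'c') => mismatch, stop
LCP = "gm" (length 2)

2


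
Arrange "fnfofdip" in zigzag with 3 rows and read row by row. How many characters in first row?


Zigzag "fnfofdip" into 3 rows:
Placing characters:
  'f' => row 0
  'n' => row 1
  'f' => row 2
  'o' => row 1
  'f' => row 0
  'd' => row 1
  'i' => row 2
  'p' => row 1
Rows:
  Row 0: "ff"
  Row 1: "nodp"
  Row 2: "fi"
First row length: 2

2


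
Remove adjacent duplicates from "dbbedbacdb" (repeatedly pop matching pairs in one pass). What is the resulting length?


Input: dbbedbacdb
Stack-based adjacent duplicate removal:
  Read 'd': push. Stack: d
  Read 'b': push. Stack: db
  Read 'b': matches stack top 'b' => pop. Stack: d
  Read 'e': push. Stack: de
  Read 'd': push. Stack: ded
  Read 'b': push. Stack: dedb
  Read 'a': push. Stack: dedba
  Read 'c': push. Stack: dedbac
  Read 'd': push. Stack: dedbacd
  Read 'b': push. Stack: dedbacdb
Final stack: "dedbacdb" (length 8)

8


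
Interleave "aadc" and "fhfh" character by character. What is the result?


Interleaving "aadc" and "fhfh":
  Position 0: 'a' from first, 'f' from second => "af"
  Position 1: 'a' from first, 'h' from second => "ah"
  Position 2: 'd' from first, 'f' from second => "df"
  Position 3: 'c' from first, 'h' from second => "ch"
Result: afahdfch

afahdfch


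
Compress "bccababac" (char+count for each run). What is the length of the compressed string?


Input: bccababac
Runs:
  'b' x 1 => "b1"
  'c' x 2 => "c2"
  'a' x 1 => "a1"
  'b' x 1 => "b1"
  'a' x 1 => "a1"
  'b' x 1 => "b1"
  'a' x 1 => "a1"
  'c' x 1 => "c1"
Compressed: "b1c2a1b1a1b1a1c1"
Compressed length: 16

16


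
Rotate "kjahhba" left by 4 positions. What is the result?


Input: "kjahhba", rotate left by 4
First 4 characters: "kjah"
Remaining characters: "hba"
Concatenate remaining + first: "hba" + "kjah" = "hbakjah"

hbakjah


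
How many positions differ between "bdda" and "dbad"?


Comparing "bdda" and "dbad" position by position:
  Position 0: 'b' vs 'd' => DIFFER
  Position 1: 'd' vs 'b' => DIFFER
  Position 2: 'd' vs 'a' => DIFFER
  Position 3: 'a' vs 'd' => DIFFER
Positions that differ: 4

4


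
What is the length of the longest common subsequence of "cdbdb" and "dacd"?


LCS of "cdbdb" and "dacd"
DP table:
           d    a    c    d
      0    0    0    0    0
  c   0    0    0    1    1
  d   0    1    1    1    2
  b   0    1    1    1    2
  d   0    1    1    1    2
  b   0    1    1    1    2
LCS length = dp[5][4] = 2

2


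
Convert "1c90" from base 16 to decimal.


Input: "1c90" in base 16
Positional expansion:
  Digit '1' (value 1) x 16^3 = 4096
  Digit 'c' (value 12) x 16^2 = 3072
  Digit '9' (value 9) x 16^1 = 144
  Digit '0' (value 0) x 16^0 = 0
Sum = 7312

7312


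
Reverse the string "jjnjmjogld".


Input: jjnjmjogld
Reading characters right to left:
  Position 9: 'd'
  Position 8: 'l'
  Position 7: 'g'
  Position 6: 'o'
  Position 5: 'j'
  Position 4: 'm'
  Position 3: 'j'
  Position 2: 'n'
  Position 1: 'j'
  Position 0: 'j'
Reversed: dlgojmjnjj

dlgojmjnjj


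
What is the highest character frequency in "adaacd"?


Input: adaacd
Character counts:
  'a': 3
  'c': 1
  'd': 2
Maximum frequency: 3

3


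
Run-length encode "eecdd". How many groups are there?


Input: eecdd
Scanning for consecutive runs:
  Group 1: 'e' x 2 (positions 0-1)
  Group 2: 'c' x 1 (positions 2-2)
  Group 3: 'd' x 2 (positions 3-4)
Total groups: 3

3


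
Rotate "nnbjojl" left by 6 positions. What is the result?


Input: "nnbjojl", rotate left by 6
First 6 characters: "nnbjoj"
Remaining characters: "l"
Concatenate remaining + first: "l" + "nnbjoj" = "lnnbjoj"

lnnbjoj


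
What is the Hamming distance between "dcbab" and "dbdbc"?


Comparing "dcbab" and "dbdbc" position by position:
  Position 0: 'd' vs 'd' => same
  Position 1: 'c' vs 'b' => differ
  Position 2: 'b' vs 'd' => differ
  Position 3: 'a' vs 'b' => differ
  Position 4: 'b' vs 'c' => differ
Total differences (Hamming distance): 4

4


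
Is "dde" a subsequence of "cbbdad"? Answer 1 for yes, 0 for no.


Check if "dde" is a subsequence of "cbbdad"
Greedy scan:
  Position 0 ('c'): no match needed
  Position 1 ('b'): no match needed
  Position 2 ('b'): no match needed
  Position 3 ('d'): matches sub[0] = 'd'
  Position 4 ('a'): no match needed
  Position 5 ('d'): matches sub[1] = 'd'
Only matched 2/3 characters => not a subsequence

0


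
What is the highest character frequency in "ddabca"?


Input: ddabca
Character counts:
  'a': 2
  'b': 1
  'c': 1
  'd': 2
Maximum frequency: 2

2


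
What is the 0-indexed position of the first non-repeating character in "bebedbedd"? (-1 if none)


Input: bebedbedd
Character frequencies:
  'b': 3
  'd': 3
  'e': 3
Scanning left to right for freq == 1:
  Position 0 ('b'): freq=3, skip
  Position 1 ('e'): freq=3, skip
  Position 2 ('b'): freq=3, skip
  Position 3 ('e'): freq=3, skip
  Position 4 ('d'): freq=3, skip
  Position 5 ('b'): freq=3, skip
  Position 6 ('e'): freq=3, skip
  Position 7 ('d'): freq=3, skip
  Position 8 ('d'): freq=3, skip
  No unique character found => answer = -1

-1


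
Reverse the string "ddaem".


Input: ddaem
Reading characters right to left:
  Position 4: 'm'
  Position 3: 'e'
  Position 2: 'a'
  Position 1: 'd'
  Position 0: 'd'
Reversed: meadd

meadd


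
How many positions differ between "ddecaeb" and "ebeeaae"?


Comparing "ddecaeb" and "ebeeaae" position by position:
  Position 0: 'd' vs 'e' => DIFFER
  Position 1: 'd' vs 'b' => DIFFER
  Position 2: 'e' vs 'e' => same
  Position 3: 'c' vs 'e' => DIFFER
  Position 4: 'a' vs 'a' => same
  Position 5: 'e' vs 'a' => DIFFER
  Position 6: 'b' vs 'e' => DIFFER
Positions that differ: 5

5


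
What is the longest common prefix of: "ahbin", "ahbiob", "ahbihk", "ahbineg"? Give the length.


Words: ahbin, ahbiob, ahbihk, ahbineg
  Position 0: all 'a' => match
  Position 1: all 'h' => match
  Position 2: all 'b' => match
  Position 3: all 'i' => match
  Position 4: ('n', 'o', 'h', 'n') => mismatch, stop
LCP = "ahbi" (length 4)

4


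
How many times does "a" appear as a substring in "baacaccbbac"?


Searching for "a" in "baacaccbbac"
Scanning each position:
  Position 0: "b" => no
  Position 1: "a" => MATCH
  Position 2: "a" => MATCH
  Position 3: "c" => no
  Position 4: "a" => MATCH
  Position 5: "c" => no
  Position 6: "c" => no
  Position 7: "b" => no
  Position 8: "b" => no
  Position 9: "a" => MATCH
  Position 10: "c" => no
Total occurrences: 4

4


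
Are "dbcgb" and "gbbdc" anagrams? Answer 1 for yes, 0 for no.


Strings: "dbcgb", "gbbdc"
Sorted first:  bbcdg
Sorted second: bbcdg
Sorted forms match => anagrams

1


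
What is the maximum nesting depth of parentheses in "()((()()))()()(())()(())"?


Input: "()((()()))()()(())()(())"
Tracking depth:
  Position 0 '(': depth becomes 1
  Position 1 ')': depth becomes 0
  Position 2 '(': depth becomes 1
  Position 3 '(': depth becomes 2
  Position 4 '(': depth becomes 3
  Position 5 ')': depth becomes 2
  Position 6 '(': depth becomes 3
  Position 7 ')': depth becomes 2
  Position 8 ')': depth becomes 1
  Position 9 ')': depth becomes 0
  Position 10 '(': depth becomes 1
  Position 11 ')': depth becomes 0
  Position 12 '(': depth becomes 1
  Position 13 ')': depth becomes 0
  Position 14 '(': depth becomes 1
  Position 15 '(': depth becomes 2
  Position 16 ')': depth becomes 1
  Position 17 ')': depth becomes 0
  Position 18 '(': depth becomes 1
  Position 19 ')': depth becomes 0
  Position 20 '(': depth becomes 1
  Position 21 '(': depth becomes 2
  Position 22 ')': depth becomes 1
  Position 23 ')': depth becomes 0
Maximum depth reached: 3

3


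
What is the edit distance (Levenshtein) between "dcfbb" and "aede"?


Computing edit distance: "dcfbb" -> "aede"
DP table:
           a    e    d    e
      0    1    2    3    4
  d   1    1    2    2    3
  c   2    2    2    3    3
  f   3    3    3    3    4
  b   4    4    4    4    4
  b   5    5    5    5    5
Edit distance = dp[5][4] = 5

5


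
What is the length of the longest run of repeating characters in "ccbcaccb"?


Input: "ccbcaccb"
Scanning for longest run:
  Position 1 ('c'): continues run of 'c', length=2
  Position 2 ('b'): new char, reset run to 1
  Position 3 ('c'): new char, reset run to 1
  Position 4 ('a'): new char, reset run to 1
  Position 5 ('c'): new char, reset run to 1
  Position 6 ('c'): continues run of 'c', length=2
  Position 7 ('b'): new char, reset run to 1
Longest run: 'c' with length 2

2


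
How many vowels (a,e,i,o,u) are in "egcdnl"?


Input: egcdnl
Checking each character:
  'e' at position 0: vowel (running total: 1)
  'g' at position 1: consonant
  'c' at position 2: consonant
  'd' at position 3: consonant
  'n' at position 4: consonant
  'l' at position 5: consonant
Total vowels: 1

1


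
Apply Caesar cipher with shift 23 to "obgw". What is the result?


Caesar cipher: shift "obgw" by 23
  'o' (pos 14) + 23 = pos 11 = 'l'
  'b' (pos 1) + 23 = pos 24 = 'y'
  'g' (pos 6) + 23 = pos 3 = 'd'
  'w' (pos 22) + 23 = pos 19 = 't'
Result: lydt

lydt


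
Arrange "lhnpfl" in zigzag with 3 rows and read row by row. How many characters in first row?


Zigzag "lhnpfl" into 3 rows:
Placing characters:
  'l' => row 0
  'h' => row 1
  'n' => row 2
  'p' => row 1
  'f' => row 0
  'l' => row 1
Rows:
  Row 0: "lf"
  Row 1: "hpl"
  Row 2: "n"
First row length: 2

2


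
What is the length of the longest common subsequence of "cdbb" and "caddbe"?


LCS of "cdbb" and "caddbe"
DP table:
           c    a    d    d    b    e
      0    0    0    0    0    0    0
  c   0    1    1    1    1    1    1
  d   0    1    1    2    2    2    2
  b   0    1    1    2    2    3    3
  b   0    1    1    2    2    3    3
LCS length = dp[4][6] = 3

3


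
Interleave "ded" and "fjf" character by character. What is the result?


Interleaving "ded" and "fjf":
  Position 0: 'd' from first, 'f' from second => "df"
  Position 1: 'e' from first, 'j' from second => "ej"
  Position 2: 'd' from first, 'f' from second => "df"
Result: dfejdf

dfejdf


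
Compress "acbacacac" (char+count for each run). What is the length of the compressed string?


Input: acbacacac
Runs:
  'a' x 1 => "a1"
  'c' x 1 => "c1"
  'b' x 1 => "b1"
  'a' x 1 => "a1"
  'c' x 1 => "c1"
  'a' x 1 => "a1"
  'c' x 1 => "c1"
  'a' x 1 => "a1"
  'c' x 1 => "c1"
Compressed: "a1c1b1a1c1a1c1a1c1"
Compressed length: 18

18


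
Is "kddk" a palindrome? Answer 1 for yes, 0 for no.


Input: kddk
Reversed: kddk
  Compare pos 0 ('k') with pos 3 ('k'): match
  Compare pos 1 ('d') with pos 2 ('d'): match
Result: palindrome

1


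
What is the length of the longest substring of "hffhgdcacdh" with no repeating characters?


Input: "hffhgdcacdh"
Sliding window (track last position of each char):
  Position 0 ('h'): window [0,0] length 1 -- new best
  Position 1 ('f'): window [0,1] length 2 -- new best
  Position 2 ('f'): repeat (last at 1), move window start to 2
  Position 2 ('f'): window [2,2] length 1
  Position 3 ('h'): window [2,3] length 2
  Position 4 ('g'): window [2,4] length 3 -- new best
  Position 5 ('d'): window [2,5] length 4 -- new best
  Position 6 ('c'): window [2,6] length 5 -- new best
  Position 7 ('a'): window [2,7] length 6 -- new best
  Position 8 ('c'): repeat (last at 6), move window start to 7
  Position 8 ('c'): window [7,8] length 2
  Position 9 ('d'): window [7,9] length 3
  Position 10 ('h'): window [7,10] length 4
Longest substring with no repeats: "fhgdca" with length 6

6


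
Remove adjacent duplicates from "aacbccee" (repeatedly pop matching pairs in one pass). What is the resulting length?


Input: aacbccee
Stack-based adjacent duplicate removal:
  Read 'a': push. Stack: a
  Read 'a': matches stack top 'a' => pop. Stack: (empty)
  Read 'c': push. Stack: c
  Read 'b': push. Stack: cb
  Read 'c': push. Stack: cbc
  Read 'c': matches stack top 'c' => pop. Stack: cb
  Read 'e': push. Stack: cbe
  Read 'e': matches stack top 'e' => pop. Stack: cb
Final stack: "cb" (length 2)

2


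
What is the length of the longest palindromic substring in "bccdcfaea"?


Input: "bccdcfaea"
Checking substrings for palindromes:
  [2:5] "cdc" (len 3) => palindrome
  [6:9] "aea" (len 3) => palindrome
  [1:3] "cc" (len 2) => palindrome
Longest palindromic substring: "cdc" with length 3

3


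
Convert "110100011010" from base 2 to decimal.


Input: "110100011010" in base 2
Positional expansion:
  Digit '1' (value 1) x 2^11 = 2048
  Digit '1' (value 1) x 2^10 = 1024
  Digit '0' (value 0) x 2^9 = 0
  Digit '1' (value 1) x 2^8 = 256
  Digit '0' (value 0) x 2^7 = 0
  Digit '0' (value 0) x 2^6 = 0
  Digit '0' (value 0) x 2^5 = 0
  Digit '1' (value 1) x 2^4 = 16
  Digit '1' (value 1) x 2^3 = 8
  Digit '0' (value 0) x 2^2 = 0
  Digit '1' (value 1) x 2^1 = 2
  Digit '0' (value 0) x 2^0 = 0
Sum = 3354

3354


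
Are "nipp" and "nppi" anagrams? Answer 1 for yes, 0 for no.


Strings: "nipp", "nppi"
Sorted first:  inpp
Sorted second: inpp
Sorted forms match => anagrams

1


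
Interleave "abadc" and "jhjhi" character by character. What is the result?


Interleaving "abadc" and "jhjhi":
  Position 0: 'a' from first, 'j' from second => "aj"
  Position 1: 'b' from first, 'h' from second => "bh"
  Position 2: 'a' from first, 'j' from second => "aj"
  Position 3: 'd' from first, 'h' from second => "dh"
  Position 4: 'c' from first, 'i' from second => "ci"
Result: ajbhajdhci

ajbhajdhci
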